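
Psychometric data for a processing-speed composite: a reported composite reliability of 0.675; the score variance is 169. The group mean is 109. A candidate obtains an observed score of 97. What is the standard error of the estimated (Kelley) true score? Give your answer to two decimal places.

6.09

SD = √169 ≈ 13.0000
SE_est = 13.0000·√[r(1 − r)] ≈ 6.0889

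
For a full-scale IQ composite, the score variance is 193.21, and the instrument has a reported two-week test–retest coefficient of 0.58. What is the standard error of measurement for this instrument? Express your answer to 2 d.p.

9.01

SD = √193.21 ≃ 13.9000
The standard error of measurement is 13.9000*√(1 − 0.5800) ≃ 13.9000*0.6481 ≃ 9.0082.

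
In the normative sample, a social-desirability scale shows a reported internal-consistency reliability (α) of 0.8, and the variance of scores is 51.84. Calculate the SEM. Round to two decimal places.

SD = √51.84 = 7.200
SEM = 7.200 · √(1 − 0.800) = 7.200 · √0.200 ≈ 7.200 · 0.447 ≈ 3.220

3.22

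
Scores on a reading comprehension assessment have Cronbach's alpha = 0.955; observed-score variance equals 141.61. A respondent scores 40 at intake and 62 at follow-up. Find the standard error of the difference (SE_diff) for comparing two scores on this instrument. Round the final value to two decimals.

3.57

SD = √141.61 ≈ 11.900
SEM = 11.900*√(1 − 0.955) ≈ 2.524
SE_diff = SEM * √2 ≈ 2.524 * 1.414 ≈ 3.570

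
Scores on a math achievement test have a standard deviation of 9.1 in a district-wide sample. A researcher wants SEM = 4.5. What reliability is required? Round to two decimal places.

r = 1 − (SEM / SD)² = 1 − (4.500 / 9.1)² ≈ 1 − 0.245 ≈ 0.755

0.76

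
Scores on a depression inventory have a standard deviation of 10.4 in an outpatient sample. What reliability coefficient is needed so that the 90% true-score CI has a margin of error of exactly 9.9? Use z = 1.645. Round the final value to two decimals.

0.67

SEM needed = half-width / z = 9.9/1.645 ≃ 6.01824
r = 1 − (SEM / SD)² = 1 − (6.01824 / 10.4)² ≃ 1 − 0.33487 ≃ 0.66513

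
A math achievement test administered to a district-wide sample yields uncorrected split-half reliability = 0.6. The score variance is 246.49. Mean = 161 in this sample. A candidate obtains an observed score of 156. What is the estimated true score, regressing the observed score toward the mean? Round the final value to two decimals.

r_full = 2·0.6 / (1 + 0.6) ≃ 0.750
T̂ = 0.750(156) + 0.250(161) ≃ 157.250

157.25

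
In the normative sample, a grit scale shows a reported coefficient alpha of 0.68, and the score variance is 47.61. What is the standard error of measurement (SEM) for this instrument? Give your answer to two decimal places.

3.90

SD = √47.61 = 6.900
SEM = 6.900 * √(1 − 0.680) = 6.900 * √0.320 ≈ 6.900 * 0.566 ≈ 3.903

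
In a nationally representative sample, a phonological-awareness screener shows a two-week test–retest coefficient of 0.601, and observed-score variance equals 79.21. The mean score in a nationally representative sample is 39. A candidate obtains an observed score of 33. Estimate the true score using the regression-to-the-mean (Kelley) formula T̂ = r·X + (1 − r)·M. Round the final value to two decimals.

Estimated true score = 0.6010·33 + (1 − 0.6010)·39 ≃ 35.3940

35.39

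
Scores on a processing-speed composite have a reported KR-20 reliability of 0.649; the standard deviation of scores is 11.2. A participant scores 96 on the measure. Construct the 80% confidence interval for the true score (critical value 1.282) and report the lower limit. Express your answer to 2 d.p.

87.49

SEM = 11.200 · √(1 − 0.649) = 11.200 · √0.351 ≈ 11.200 · 0.592 ≈ 6.635
1.282 · SEM ≈ 8.507
Lower limit = 96 − 8.507 ≈ 87.493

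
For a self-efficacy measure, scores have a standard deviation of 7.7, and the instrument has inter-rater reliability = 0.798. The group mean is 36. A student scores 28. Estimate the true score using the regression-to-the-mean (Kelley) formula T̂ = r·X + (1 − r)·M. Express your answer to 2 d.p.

T̂ = 0.7980(28) + 0.2020(36) ≈ 29.6160

29.62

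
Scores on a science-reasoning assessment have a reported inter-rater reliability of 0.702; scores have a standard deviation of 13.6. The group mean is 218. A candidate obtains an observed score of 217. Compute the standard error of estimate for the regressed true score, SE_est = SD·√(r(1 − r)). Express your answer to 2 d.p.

6.22

SE_est = SD × √(r(1 − r)) = 13.60000 × √0.20920 ≈ 13.60000 × 0.45738 ≈ 6.22036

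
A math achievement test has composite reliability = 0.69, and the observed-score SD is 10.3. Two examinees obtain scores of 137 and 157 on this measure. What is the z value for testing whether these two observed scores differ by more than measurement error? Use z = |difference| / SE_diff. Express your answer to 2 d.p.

The standard error of measurement is 10.3000*√(1 − 0.6900) ≃ 10.3000*0.5568 ≃ 5.7348.
Standard error of the difference = 5.7348·√2 ≃ 8.1102
z = 20 / 8.1102 ≃ 2.4660

2.47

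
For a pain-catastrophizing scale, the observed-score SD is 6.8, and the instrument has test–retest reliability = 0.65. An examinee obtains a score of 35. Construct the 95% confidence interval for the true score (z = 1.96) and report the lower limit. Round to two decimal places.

SEM = 6.80000·√(1 − 0.65000) ≃ 4.02293
1.96 · SEM ≃ 7.88495
Lower bound: 35 − 7.88495 = 27.11505

27.12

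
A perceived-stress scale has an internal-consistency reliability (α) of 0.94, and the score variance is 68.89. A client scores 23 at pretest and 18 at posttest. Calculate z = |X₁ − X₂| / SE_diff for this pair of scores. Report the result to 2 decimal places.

SD = √68.89 = 8.300
SEM = 8.300 * √(1 − 0.940) = 8.300 * √0.060 ≃ 8.300 * 0.245 ≃ 2.033
Standard error of the difference = 2.033·√2 ≃ 2.875
z = |23 − 18| / 2.875 = 5 / 2.875 ≃ 1.739

1.74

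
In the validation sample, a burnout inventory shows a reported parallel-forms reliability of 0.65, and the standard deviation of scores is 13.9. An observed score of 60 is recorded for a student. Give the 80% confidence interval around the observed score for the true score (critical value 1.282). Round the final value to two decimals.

SEM = 13.900·√(1 − 0.650) ≈ 8.223
Half-width = 1.282·8.223 ≈ 10.542
CI = 60 ± 10.542 → [49.458, 70.542]

[49.46, 70.54]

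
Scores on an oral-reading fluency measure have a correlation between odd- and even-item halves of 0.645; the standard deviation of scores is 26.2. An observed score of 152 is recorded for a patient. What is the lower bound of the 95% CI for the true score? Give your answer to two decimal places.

128.14

r_full = 2·0.645 / (1 + 0.645) ≈ 0.78419
SEM = 26.20000·√(1 − 0.78419) ≈ 12.17118
1.96 · SEM ≈ 23.85550
Lower bound: 152 − 23.85550 = 128.14450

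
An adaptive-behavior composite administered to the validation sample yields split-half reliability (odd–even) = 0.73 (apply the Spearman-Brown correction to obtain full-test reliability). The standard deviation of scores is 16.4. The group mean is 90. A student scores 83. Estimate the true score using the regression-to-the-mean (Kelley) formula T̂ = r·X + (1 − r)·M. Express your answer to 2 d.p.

84.09

Full-length reliability (Spearman-Brown) = 2(0.73)/(1+0.73) ≈ 0.844
Estimated true score = 0.844*83 + (1 − 0.844)*90 ≈ 84.092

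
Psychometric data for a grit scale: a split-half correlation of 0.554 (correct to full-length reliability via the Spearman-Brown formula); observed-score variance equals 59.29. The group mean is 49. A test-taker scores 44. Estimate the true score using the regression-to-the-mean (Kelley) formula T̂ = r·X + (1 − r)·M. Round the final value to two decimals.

r_full = 2·0.554 / (1 + 0.554) ≈ 0.713
T̂ = r·X + (1 − r)·M = 0.713·44 + 0.287·49 = 31.372 + 14.063 ≈ 45.435

45.44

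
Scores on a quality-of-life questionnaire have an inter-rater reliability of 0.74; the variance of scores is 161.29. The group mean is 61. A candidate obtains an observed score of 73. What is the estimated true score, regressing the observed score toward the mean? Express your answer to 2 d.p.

69.88

Estimated true score = 0.7400*73 + (1 − 0.7400)*61 ≈ 69.8800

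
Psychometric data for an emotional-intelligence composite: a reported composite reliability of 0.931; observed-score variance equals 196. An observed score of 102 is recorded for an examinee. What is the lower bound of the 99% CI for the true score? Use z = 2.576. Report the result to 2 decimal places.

92.53

σ = 196^(1/2) = 14.000
The standard error of measurement is 14.000·√(1 − 0.931) ≈ 14.000·0.263 ≈ 3.677.
Half-width = 2.576·3.677 ≈ 9.473
Lower limit = 102 − 9.473 ≈ 92.527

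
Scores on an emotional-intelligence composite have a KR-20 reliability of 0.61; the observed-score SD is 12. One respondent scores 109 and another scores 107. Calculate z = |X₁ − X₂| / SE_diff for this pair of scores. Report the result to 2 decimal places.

0.19

SEM = 12.000*√(1 − 0.610) ≈ 7.494
SE_diff = SEM * √2 ≈ 7.494 * 1.414 ≈ 10.598
z = 2 / 10.598 ≈ 0.189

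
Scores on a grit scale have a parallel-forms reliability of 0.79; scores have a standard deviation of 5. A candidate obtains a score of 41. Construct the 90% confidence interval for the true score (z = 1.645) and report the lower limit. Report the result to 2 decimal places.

37.23

SEM = 5.000 · √(1 − 0.790) = 5.000 · √0.210 ≃ 5.000 · 0.458 ≃ 2.291
1.645 · SEM ≃ 3.769
Lower limit = 41 − 3.769 ≃ 37.231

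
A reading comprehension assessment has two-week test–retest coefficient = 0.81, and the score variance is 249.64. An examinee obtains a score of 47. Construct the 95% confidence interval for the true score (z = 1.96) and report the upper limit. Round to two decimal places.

60.50

SD = √249.64 = 15.800
The standard error of measurement is 15.800×√(1 − 0.810) ≃ 15.800×0.436 ≃ 6.887.
1.96 × SEM ≃ 13.499
Upper limit = 47 + 13.499 ≃ 60.499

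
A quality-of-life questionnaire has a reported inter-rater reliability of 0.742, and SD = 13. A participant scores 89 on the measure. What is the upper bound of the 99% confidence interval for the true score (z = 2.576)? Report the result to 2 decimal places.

The standard error of measurement is 13.0000×√(1 − 0.7420) ≈ 13.0000×0.5079 ≈ 6.6032.
2.576 × SEM ≈ 17.0098
Upper bound: 89 + 17.0098 = 106.0098

106.01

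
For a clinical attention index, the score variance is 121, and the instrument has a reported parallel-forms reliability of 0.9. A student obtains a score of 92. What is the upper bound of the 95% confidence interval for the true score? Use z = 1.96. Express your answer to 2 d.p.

98.82

SD = √121 ≃ 11.000
SEM = 11.000×√(1 − 0.900) ≃ 3.479
Margin = 1.96 × 3.479 ≃ 6.818
Upper limit = 92 + 6.818 ≃ 98.818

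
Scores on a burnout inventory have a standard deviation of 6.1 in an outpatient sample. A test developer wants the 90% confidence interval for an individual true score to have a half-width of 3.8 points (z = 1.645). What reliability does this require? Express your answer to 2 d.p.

0.86

SEM needed = half-width / z = 3.8/1.645 ≃ 2.31003
r = 1 − (SEM / SD)² = 1 − (2.31003 / 6.1)² ≃ 1 − 0.14341 ≃ 0.85659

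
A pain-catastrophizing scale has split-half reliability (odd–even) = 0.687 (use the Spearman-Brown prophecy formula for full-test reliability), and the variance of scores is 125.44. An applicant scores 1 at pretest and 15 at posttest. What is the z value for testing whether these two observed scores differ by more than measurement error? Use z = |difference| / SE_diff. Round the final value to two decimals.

2.05

σ = 125.44^(1/2) = 11.2000
Spearman-Brown: r = 2(0.687) / (1 + 0.687) = 1.3740 / 1.6870 ≈ 0.8145
The standard error of measurement is 11.2000*√(1 − 0.8145) ≈ 11.2000*0.4307 ≈ 4.8243.
Standard error of the difference = 4.8243·√2 ≈ 6.8226
z = 14 / 6.8226 ≈ 2.0520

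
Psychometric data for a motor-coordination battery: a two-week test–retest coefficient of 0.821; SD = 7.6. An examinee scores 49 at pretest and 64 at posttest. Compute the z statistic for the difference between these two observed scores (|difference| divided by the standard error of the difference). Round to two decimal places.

The standard error of measurement is 7.60000·√(1 − 0.82100) ≈ 7.60000·0.42308 ≈ 3.21544.
Standard error of the difference = 3.21544·√2 ≈ 4.54732
z = |49 − 64| / 4.54732 = 15 / 4.54732 ≈ 3.29865

3.30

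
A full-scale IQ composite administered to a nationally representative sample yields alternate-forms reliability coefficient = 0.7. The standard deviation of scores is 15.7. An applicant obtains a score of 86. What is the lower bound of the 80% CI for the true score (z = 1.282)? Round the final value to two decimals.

74.98

SEM = 15.700*√(1 − 0.700) ≈ 8.599
Half-width = 1.282*8.599 ≈ 11.024
Lower limit = 86 − 11.024 ≈ 74.976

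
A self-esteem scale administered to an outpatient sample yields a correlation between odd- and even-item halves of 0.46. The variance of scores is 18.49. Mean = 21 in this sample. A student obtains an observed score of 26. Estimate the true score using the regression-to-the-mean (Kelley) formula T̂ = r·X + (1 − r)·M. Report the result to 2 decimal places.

24.15

r_full = 2·0.46 / (1 + 0.46) ≈ 0.63014
T̂ = r·X + (1 − r)·M = 0.63014×26 + 0.36986×21 ≈ 16.38356 + 7.76712 ≈ 24.15068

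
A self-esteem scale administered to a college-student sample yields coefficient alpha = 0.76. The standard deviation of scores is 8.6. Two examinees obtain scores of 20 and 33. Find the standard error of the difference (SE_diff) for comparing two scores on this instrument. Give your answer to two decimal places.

5.96

SEM = 8.60000·√(1 − 0.76000) ≈ 4.21312
SE_diff = SEM · √2 ≈ 4.21312 · 1.41421 ≈ 5.95825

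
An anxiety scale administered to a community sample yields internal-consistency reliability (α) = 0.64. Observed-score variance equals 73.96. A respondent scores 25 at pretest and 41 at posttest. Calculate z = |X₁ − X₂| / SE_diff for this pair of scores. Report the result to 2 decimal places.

σ = 73.96^(1/2) = 8.600
SEM = 8.600 × √(1 − 0.640) = 8.600 × √0.360 ≈ 8.600 × 0.600 ≈ 5.160
SE_diff = SEM × √2 ≈ 5.160 × 1.414 ≈ 7.297
z = |25 − 41| / 7.297 = 16 / 7.297 ≈ 2.193

2.19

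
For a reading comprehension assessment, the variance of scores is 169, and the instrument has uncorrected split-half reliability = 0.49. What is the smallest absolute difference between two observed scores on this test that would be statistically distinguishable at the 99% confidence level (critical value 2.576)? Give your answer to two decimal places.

SD = √169 ≈ 13.0000
Spearman-Brown: r = 2(0.49) / (1 + 0.49) = 0.9800 / 1.4900 ≈ 0.6577
SEM = 13.0000 · √(1 − 0.6577) = 13.0000 · √0.3423 ≈ 13.0000 · 0.5850 ≈ 7.6056
SE_diff = √2 · SEM ≈ 10.7560
Smallest detectable difference = 2.576·10.7560 ≈ 27.7074

27.71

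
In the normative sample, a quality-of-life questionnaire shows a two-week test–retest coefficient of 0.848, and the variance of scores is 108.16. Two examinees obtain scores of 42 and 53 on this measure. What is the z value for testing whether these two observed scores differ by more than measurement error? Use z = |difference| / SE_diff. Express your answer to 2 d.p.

1.92

SD = √108.16 = 10.400
The standard error of measurement is 10.400×√(1 − 0.848) ≃ 10.400×0.390 ≃ 4.055.
SE_diff = √2 × SEM ≃ 5.734
z = 11 / 5.734 ≃ 1.918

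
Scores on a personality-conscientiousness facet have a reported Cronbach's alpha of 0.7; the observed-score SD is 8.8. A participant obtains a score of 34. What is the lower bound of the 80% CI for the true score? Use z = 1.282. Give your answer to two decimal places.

SEM = 8.8000 · √(1 − 0.7000) = 8.8000 · √0.3000 ≈ 8.8000 · 0.5477 ≈ 4.8200
Margin = 1.282 · 4.8200 ≈ 6.1792
Lower limit = 34 − 6.1792 ≈ 27.8208

27.82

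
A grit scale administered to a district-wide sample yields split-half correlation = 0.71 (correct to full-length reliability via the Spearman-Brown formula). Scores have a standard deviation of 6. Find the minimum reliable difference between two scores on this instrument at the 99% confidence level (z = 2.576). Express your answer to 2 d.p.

Spearman-Brown: r = 2(0.71) / (1 + 0.71) = 1.4200 / 1.7100 ≈ 0.8304
SEM = 6.0000 × √(1 − 0.8304) = 6.0000 × √0.1696 ≈ 6.0000 × 0.4118 ≈ 2.4709
Standard error of the difference = 2.4709·√2 ≈ 3.4944
Smallest detectable difference = 2.576×3.4944 ≈ 9.0015

9.00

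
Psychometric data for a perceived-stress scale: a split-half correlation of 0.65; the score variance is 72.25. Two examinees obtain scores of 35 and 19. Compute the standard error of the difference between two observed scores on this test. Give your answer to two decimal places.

σ = 72.25^(1/2) = 8.5000
r_full = 2·0.65 / (1 + 0.65) ≈ 0.7879
SEM = 8.5000·√(1 − 0.7879) ≈ 3.9148
SE_diff = √2 · SEM ≈ 5.5364

5.54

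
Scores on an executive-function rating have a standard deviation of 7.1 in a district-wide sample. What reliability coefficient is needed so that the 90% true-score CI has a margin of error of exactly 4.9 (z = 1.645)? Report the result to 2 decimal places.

SEM needed = half-width / z = 4.9/1.645 ≈ 2.9787
r = 1 − (SEM / SD)² = 1 − (2.9787 / 7.1)² ≈ 1 − 0.1760 ≈ 0.8240

0.82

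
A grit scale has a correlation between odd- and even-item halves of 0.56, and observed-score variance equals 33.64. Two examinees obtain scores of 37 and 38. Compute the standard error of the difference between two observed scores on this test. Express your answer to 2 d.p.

SD = √33.64 ≃ 5.8000
Spearman-Brown: r = 2(0.56) / (1 + 0.56) = 1.1200 / 1.5600 ≃ 0.7179
The standard error of measurement is 5.8000×√(1 − 0.7179) ≃ 5.8000×0.5311 ≃ 3.0803.
Standard error of the difference = 3.0803·√2 ≃ 4.3562

4.36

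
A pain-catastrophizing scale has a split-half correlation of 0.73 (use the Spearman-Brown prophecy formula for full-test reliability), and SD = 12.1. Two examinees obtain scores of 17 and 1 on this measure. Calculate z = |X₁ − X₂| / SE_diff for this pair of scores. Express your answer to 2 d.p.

Full-length reliability (Spearman-Brown) = 2(0.73)/(1+0.73) ≈ 0.844
The standard error of measurement is 12.100×√(1 − 0.844) ≈ 12.100×0.395 ≈ 4.780.
SE_diff = SEM × √2 ≈ 4.780 × 1.414 ≈ 6.760
z = 16 / 6.760 ≈ 2.367

2.37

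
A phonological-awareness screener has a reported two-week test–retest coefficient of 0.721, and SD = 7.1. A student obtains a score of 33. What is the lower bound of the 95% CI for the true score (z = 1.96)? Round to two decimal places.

SEM = 7.100×√(1 − 0.721) ≈ 3.750
1.96 × SEM ≈ 7.350
Lower limit = 33 − 7.350 ≈ 25.650

25.65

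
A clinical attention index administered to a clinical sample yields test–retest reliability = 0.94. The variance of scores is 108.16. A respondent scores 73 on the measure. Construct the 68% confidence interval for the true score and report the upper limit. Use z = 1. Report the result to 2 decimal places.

SD = √108.16 = 10.400
SEM = 10.400 * √(1 − 0.940) = 10.400 * √0.060 ≈ 10.400 * 0.245 ≈ 2.547
1 * SEM ≈ 2.547
Upper limit = 73 + 2.547 ≈ 75.547

75.55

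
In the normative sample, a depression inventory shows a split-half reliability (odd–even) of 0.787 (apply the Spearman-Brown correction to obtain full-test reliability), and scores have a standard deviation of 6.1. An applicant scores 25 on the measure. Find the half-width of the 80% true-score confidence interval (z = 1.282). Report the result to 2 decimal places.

Spearman-Brown: r = 2(0.787) / (1 + 0.787) = 1.574 / 1.787 ≈ 0.881
The standard error of measurement is 6.100×√(1 − 0.881) ≈ 6.100×0.345 ≈ 2.106.
1.282 × SEM ≈ 2.700

2.70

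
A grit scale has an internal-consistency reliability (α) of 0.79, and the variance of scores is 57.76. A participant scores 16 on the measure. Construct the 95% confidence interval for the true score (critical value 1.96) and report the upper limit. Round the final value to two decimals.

22.83

σ = 57.76^(1/2) = 7.6000
SEM = 7.6000 * √(1 − 0.7900) = 7.6000 * √0.2100 ≈ 7.6000 * 0.4583 ≈ 3.4828
1.96 * SEM ≈ 6.8262
Upper limit = 16 + 6.8262 ≈ 22.8262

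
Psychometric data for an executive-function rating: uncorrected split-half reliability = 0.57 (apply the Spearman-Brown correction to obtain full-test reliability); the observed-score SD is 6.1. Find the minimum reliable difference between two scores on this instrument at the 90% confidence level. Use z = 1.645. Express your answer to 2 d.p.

7.43

Full-length reliability (Spearman-Brown) = 2(0.57)/(1+0.57) ≈ 0.726
SEM = 6.100*√(1 − 0.726) ≈ 3.192
Standard error of the difference = 3.192·√2 ≈ 4.515
Smallest detectable difference = 1.645*4.515 ≈ 7.427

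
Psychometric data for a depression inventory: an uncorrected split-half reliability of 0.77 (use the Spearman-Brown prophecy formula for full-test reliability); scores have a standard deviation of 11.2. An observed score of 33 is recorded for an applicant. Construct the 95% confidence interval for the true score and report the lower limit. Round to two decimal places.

Spearman-Brown: r = 2(0.77) / (1 + 0.77) = 1.5400 / 1.7700 ≃ 0.8701
SEM = 11.2000*√(1 − 0.8701) ≃ 4.0373
Half-width = 1.96*4.0373 ≃ 7.9132
Lower bound: 33 − 7.9132 = 25.0868

25.09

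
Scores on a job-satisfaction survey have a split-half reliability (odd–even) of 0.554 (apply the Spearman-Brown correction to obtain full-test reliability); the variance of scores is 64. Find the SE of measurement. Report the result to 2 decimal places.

σ = 64^(1/2) = 8.000
Full-length reliability (Spearman-Brown) = 2(0.554)/(1+0.554) ≈ 0.713
SEM = 8.000*√(1 − 0.713) ≈ 4.286

4.29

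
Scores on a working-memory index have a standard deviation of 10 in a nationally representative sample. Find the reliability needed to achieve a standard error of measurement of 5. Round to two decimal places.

0.75

r = 1 − (5.00000/10)² ≃ 1 − 0.25000 ≃ 0.75000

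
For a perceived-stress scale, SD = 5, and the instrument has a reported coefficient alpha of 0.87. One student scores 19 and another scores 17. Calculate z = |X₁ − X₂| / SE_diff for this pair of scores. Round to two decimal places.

SEM = 5.0000 × √(1 − 0.8700) = 5.0000 × √0.1300 ≈ 5.0000 × 0.3606 ≈ 1.8028
SE_diff = √2 × SEM ≈ 2.5495
z = 2 / 2.5495 ≈ 0.7845

0.78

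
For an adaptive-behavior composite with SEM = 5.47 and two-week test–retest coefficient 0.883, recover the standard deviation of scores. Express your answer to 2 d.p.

SD = SEM / √(1 − r) = 5.47 / √0.1170 ≃ 5.47 / 0.3421 ≃ 15.9917

15.99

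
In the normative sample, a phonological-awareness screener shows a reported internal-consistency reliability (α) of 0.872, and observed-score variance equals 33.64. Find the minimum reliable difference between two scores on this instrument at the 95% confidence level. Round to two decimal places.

5.75

SD = √33.64 ≈ 5.8000
SEM = 5.8000 × √(1 − 0.8720) = 5.8000 × √0.1280 ≈ 5.8000 × 0.3578 ≈ 2.0751
Standard error of the difference = 2.0751·√2 ≈ 2.9346
Minimum reliable difference = 1.96 × SE_diff ≈ 1.96 × 2.9346 ≈ 5.7518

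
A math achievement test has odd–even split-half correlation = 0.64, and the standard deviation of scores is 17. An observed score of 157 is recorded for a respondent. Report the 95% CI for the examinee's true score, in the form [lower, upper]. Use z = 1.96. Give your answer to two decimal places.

Spearman-Brown: r = 2(0.64) / (1 + 0.64) = 1.280 / 1.640 ≈ 0.780
SEM = 17.000 · √(1 − 0.780) = 17.000 · √0.220 ≈ 17.000 · 0.469 ≈ 7.965
1.96 · SEM ≈ 15.611
Interval: (141.389, 172.611)

[141.39, 172.61]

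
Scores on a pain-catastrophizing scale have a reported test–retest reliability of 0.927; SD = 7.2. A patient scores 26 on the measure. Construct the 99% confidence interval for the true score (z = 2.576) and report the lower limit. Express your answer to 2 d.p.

20.99

SEM = 7.200*√(1 − 0.927) ≃ 1.945
2.576 * SEM ≃ 5.011
Lower limit = 26 − 5.011 ≃ 20.989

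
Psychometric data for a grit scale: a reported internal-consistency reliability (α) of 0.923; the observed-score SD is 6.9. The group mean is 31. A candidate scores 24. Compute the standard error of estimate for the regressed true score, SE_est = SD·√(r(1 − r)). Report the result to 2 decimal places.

SE_est = SD · √(r(1 − r)) = 6.9000 · √0.0711 ≈ 6.9000 · 0.2666 ≈ 1.8395

1.84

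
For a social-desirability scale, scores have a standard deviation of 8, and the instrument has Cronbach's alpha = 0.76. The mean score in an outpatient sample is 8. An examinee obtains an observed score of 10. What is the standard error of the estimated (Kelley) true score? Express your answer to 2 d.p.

SE_est = 8.0000·√[r(1 − r)] ≈ 3.4167

3.42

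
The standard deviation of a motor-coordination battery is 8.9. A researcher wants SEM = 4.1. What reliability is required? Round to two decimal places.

Required reliability = 1 − (SEM/SD)² = 1 − 0.2122 ≈ 0.7878

0.79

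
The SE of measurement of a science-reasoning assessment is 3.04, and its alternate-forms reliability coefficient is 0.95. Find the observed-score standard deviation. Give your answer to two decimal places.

SD = SEM / √(1 − r) = 3.04 / √0.05000 ≈ 3.04 / 0.22361 ≈ 13.59529

13.60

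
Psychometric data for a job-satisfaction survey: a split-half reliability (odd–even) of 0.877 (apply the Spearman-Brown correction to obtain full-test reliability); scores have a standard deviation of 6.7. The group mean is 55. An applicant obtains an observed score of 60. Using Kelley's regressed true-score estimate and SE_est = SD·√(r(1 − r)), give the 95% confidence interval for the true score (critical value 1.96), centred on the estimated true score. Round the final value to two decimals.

[56.42, 62.92]

Full-length reliability (Spearman-Brown) = 2(0.877)/(1+0.877) ≈ 0.9345
T̂ = r·X + (1 − r)·M = 0.9345*60 + 0.0655*55 ≈ 56.0682 + 3.6042 ≈ 59.6723
SE_est = SD * √(r(1 − r)) = 6.7000 * √0.0612 ≈ 6.7000 * 0.2475 ≈ 1.6580
CI = 59.6723 ± 1.96 * 1.6580 → [56.4227, 62.9220]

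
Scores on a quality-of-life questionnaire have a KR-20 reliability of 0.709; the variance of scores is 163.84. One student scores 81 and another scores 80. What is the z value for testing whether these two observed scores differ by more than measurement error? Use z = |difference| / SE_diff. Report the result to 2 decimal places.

0.10

σ = 163.84^(1/2) = 12.800
SEM = 12.800 × √(1 − 0.709) = 12.800 × √0.291 ≃ 12.800 × 0.539 ≃ 6.905
SE_diff = √2 × SEM ≃ 9.765
z = |81 − 80| / 9.765 = 1 / 9.765 ≃ 0.102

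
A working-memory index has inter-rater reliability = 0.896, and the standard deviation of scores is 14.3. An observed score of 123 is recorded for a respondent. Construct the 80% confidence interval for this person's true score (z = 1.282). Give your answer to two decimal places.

[117.09, 128.91]

SEM = 14.300×√(1 − 0.896) ≈ 4.612
1.282 × SEM ≈ 5.912
80% CI: 123 ± 5.912 = [117.088, 128.912]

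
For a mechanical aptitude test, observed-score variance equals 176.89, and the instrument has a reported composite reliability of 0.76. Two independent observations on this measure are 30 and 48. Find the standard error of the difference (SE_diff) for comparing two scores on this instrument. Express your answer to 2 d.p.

SD = √176.89 ≃ 13.3000
SEM = 13.3000 * √(1 − 0.7600) = 13.3000 * √0.2400 ≃ 13.3000 * 0.4899 ≃ 6.5156
Standard error of the difference = 6.5156·√2 ≃ 9.2145

9.21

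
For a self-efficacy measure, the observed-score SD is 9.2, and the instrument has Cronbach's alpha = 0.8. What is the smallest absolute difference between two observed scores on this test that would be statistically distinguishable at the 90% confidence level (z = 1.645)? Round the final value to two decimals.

SEM = 9.200 * √(1 − 0.800) = 9.200 * √0.200 ≈ 9.200 * 0.447 ≈ 4.114
SE_diff = √2 * SEM ≈ 5.819
Smallest detectable difference = 1.645*5.819 ≈ 9.572

9.57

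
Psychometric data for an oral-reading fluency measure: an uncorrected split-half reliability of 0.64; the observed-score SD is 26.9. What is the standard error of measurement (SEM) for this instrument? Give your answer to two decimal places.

Spearman-Brown: r = 2(0.64) / (1 + 0.64) = 1.280 / 1.640 ≃ 0.780
SEM = 26.900 × √(1 − 0.780) = 26.900 × √0.220 ≃ 26.900 × 0.469 ≃ 12.603

12.60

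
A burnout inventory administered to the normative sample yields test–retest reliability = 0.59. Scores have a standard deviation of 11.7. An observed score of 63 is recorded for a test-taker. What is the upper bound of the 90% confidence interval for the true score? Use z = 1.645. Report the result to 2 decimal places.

75.32

SEM = 11.700*√(1 − 0.590) ≈ 7.492
1.645 * SEM ≈ 12.324
Upper bound: 63 + 12.324 = 75.324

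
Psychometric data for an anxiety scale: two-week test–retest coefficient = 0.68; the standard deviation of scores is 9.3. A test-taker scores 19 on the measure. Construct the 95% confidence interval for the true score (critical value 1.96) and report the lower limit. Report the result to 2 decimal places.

SEM = 9.3000 × √(1 − 0.6800) = 9.3000 × √0.3200 ≈ 9.3000 × 0.5657 ≈ 5.2609
1.96 × SEM ≈ 10.3113
Lower bound: 19 − 10.3113 = 8.6887

8.69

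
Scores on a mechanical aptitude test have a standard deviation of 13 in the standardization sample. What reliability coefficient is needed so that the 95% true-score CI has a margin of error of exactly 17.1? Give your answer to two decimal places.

Required SEM = 17.1 / 1.96 ≃ 8.72449
r = 1 − (8.72449/13)² ≃ 1 − 0.45039 ≃ 0.54961

0.55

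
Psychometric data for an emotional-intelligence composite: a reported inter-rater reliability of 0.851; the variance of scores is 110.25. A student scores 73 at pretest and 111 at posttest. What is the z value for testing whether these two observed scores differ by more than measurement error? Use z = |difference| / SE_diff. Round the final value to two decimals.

SD = √110.25 ≃ 10.50000
SEM = 10.50000 · √(1 − 0.85100) = 10.50000 · √0.14900 ≃ 10.50000 · 0.38601 ≃ 4.05305
SE_diff = SEM · √2 ≃ 4.05305 · 1.41421 ≃ 5.73188
z = 38 / 5.73188 ≃ 6.62958

6.63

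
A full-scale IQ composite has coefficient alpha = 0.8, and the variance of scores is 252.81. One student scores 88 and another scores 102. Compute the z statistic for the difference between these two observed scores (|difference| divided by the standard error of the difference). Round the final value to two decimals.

1.39

SD = √252.81 = 15.9000
SEM = 15.9000 · √(1 − 0.8000) = 15.9000 · √0.2000 ≃ 15.9000 · 0.4472 ≃ 7.1107
SE_diff = SEM · √2 ≃ 7.1107 · 1.4142 ≃ 10.0560
z = |88 − 102| / 10.0560 = 14 / 10.0560 ≃ 1.3922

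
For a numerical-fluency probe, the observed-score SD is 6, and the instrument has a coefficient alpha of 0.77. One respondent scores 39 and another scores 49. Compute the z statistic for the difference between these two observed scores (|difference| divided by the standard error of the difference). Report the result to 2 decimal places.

2.46

SEM = 6.0000 · √(1 − 0.7700) = 6.0000 · √0.2300 ≈ 6.0000 · 0.4796 ≈ 2.8775
SE_diff = √2 · SEM ≈ 4.0694
z = 10 / 4.0694 ≈ 2.4574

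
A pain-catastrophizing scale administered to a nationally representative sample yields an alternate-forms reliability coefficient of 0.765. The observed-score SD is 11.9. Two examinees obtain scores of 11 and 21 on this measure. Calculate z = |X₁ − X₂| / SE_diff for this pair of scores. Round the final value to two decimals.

1.23

The standard error of measurement is 11.9000×√(1 − 0.7650) ≈ 11.9000×0.4848 ≈ 5.7687.
Standard error of the difference = 5.7687·√2 ≈ 8.1582
z = |11 − 21| / 8.1582 = 10 / 8.1582 ≈ 1.2258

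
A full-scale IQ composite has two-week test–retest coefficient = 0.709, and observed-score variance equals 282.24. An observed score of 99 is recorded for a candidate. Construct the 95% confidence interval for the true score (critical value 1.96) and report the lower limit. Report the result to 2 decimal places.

σ = 282.24^(1/2) = 16.800
SEM = 16.800 * √(1 − 0.709) = 16.800 * √0.291 ≈ 16.800 * 0.539 ≈ 9.063
Margin = 1.96 * 9.063 ≈ 17.763
Lower bound: 99 − 17.763 = 81.237

81.24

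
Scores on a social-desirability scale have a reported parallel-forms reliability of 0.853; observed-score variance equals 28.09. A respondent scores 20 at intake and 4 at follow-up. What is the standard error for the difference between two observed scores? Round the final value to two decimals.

2.87

SD = √28.09 = 5.300
The standard error of measurement is 5.300*√(1 − 0.853) ≈ 5.300*0.383 ≈ 2.032.
Standard error of the difference = 2.032·√2 ≈ 2.874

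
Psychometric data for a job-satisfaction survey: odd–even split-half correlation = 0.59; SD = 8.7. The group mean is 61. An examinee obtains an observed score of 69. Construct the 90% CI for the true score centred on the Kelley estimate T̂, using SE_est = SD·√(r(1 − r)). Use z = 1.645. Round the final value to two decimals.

[60.68, 73.20]

Full-length reliability (Spearman-Brown) = 2(0.59)/(1+0.59) ≃ 0.742
T̂ = r·X + (1 − r)·M = 0.742*69 + 0.258*61 ≃ 51.208 + 15.730 ≃ 66.937
SE_est = 8.700*√(0.742*0.258) ≃ 3.806
90% CI: 66.937 ± 6.261 ≃ (60.676, 73.198)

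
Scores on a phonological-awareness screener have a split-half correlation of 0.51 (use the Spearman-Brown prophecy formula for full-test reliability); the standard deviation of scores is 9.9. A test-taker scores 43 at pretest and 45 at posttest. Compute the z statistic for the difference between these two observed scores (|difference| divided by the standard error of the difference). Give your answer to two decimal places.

Spearman-Brown: r = 2(0.51) / (1 + 0.51) = 1.020 / 1.510 ≃ 0.675
SEM = 9.900 * √(1 − 0.675) = 9.900 * √0.325 ≃ 9.900 * 0.570 ≃ 5.640
SE_diff = √2 * SEM ≃ 7.976
z = |43 − 45| / 7.976 = 2 / 7.976 ≃ 0.251

0.25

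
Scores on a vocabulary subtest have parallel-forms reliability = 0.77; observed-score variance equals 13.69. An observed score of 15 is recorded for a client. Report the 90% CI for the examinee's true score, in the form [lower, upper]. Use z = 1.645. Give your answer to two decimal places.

SD = √13.69 ≈ 3.700
SEM = 3.700 · √(1 − 0.770) = 3.700 · √0.230 ≈ 3.700 · 0.480 ≈ 1.774
Margin = 1.645 · 1.774 ≈ 2.919
CI = 15 ± 2.919 → [12.081, 17.919]

[12.08, 17.92]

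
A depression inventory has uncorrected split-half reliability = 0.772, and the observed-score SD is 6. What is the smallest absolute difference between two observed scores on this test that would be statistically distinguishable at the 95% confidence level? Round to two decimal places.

5.97

r_full = 2·0.772 / (1 + 0.772) ≈ 0.8713
The standard error of measurement is 6.0000×√(1 − 0.8713) ≈ 6.0000×0.3587 ≈ 2.1522.
SE_diff = √2 × SEM ≈ 3.0437
Smallest detectable difference = 1.96×3.0437 ≈ 5.9657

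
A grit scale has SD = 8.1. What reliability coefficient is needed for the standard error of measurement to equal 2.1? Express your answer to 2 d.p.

r = 1 − (SEM / SD)² = 1 − (2.100 / 8.1)² ≈ 1 − 0.067 ≈ 0.933

0.93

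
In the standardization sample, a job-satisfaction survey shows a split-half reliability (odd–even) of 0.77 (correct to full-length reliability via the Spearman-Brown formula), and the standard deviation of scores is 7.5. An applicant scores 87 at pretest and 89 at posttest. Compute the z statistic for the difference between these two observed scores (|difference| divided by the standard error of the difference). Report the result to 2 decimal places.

Spearman-Brown: r = 2(0.77) / (1 + 0.77) = 1.54000 / 1.77000 ≈ 0.87006
The standard error of measurement is 7.50000×√(1 − 0.87006) ≈ 7.50000×0.36048 ≈ 2.70358.
SE_diff = SEM × √2 ≈ 2.70358 × 1.41421 ≈ 3.82343
z = 2 / 3.82343 ≈ 0.52309

0.52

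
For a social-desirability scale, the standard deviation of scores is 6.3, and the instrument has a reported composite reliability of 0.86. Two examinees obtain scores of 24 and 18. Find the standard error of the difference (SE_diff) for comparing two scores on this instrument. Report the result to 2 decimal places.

3.33

SEM = 6.300·√(1 − 0.860) ≃ 2.357
SE_diff = SEM · √2 ≃ 2.357 · 1.414 ≃ 3.334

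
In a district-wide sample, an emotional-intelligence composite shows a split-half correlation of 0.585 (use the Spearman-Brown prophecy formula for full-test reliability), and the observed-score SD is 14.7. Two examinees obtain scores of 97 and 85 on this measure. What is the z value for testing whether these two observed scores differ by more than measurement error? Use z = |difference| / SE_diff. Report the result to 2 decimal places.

r_full = 2·0.585 / (1 + 0.585) ≈ 0.7382
SEM = 14.7000·√(1 − 0.7382) ≈ 7.5219
SE_diff = SEM · √2 ≈ 7.5219 · 1.4142 ≈ 10.6376
z = 12 / 10.6376 ≈ 1.1281

1.13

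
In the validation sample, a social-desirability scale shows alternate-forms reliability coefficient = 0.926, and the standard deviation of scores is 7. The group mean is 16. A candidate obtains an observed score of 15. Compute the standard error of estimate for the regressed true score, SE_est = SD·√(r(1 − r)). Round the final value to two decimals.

SE_est = SD × √(r(1 − r)) = 7.000 × √0.069 ≃ 7.000 × 0.262 ≃ 1.832

1.83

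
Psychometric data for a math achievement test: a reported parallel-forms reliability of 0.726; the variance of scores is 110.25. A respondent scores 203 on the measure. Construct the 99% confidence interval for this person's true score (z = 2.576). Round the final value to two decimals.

SD = √110.25 = 10.50000
SEM = 10.50000 · √(1 − 0.72600) = 10.50000 · √0.27400 ≃ 10.50000 · 0.52345 ≃ 5.49623
2.576 · SEM ≃ 14.15828
99% CI: 203 ± 14.15828 = [188.84172, 217.15828]

[188.84, 217.16]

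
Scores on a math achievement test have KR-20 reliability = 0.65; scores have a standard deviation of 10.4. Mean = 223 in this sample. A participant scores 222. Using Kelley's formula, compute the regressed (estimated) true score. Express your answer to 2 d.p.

T̂ = r·X + (1 − r)·M = 0.650·222 + 0.350·223 = 144.300 + 78.050 ≈ 222.350

222.35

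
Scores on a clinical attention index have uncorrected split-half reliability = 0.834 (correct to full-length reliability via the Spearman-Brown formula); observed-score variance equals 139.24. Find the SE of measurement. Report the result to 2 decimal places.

3.55

σ = 139.24^(1/2) = 11.8000
r_full = 2·0.834 / (1 + 0.834) ≈ 0.9095
The standard error of measurement is 11.8000*√(1 − 0.9095) ≈ 11.8000*0.3009 ≈ 3.5501.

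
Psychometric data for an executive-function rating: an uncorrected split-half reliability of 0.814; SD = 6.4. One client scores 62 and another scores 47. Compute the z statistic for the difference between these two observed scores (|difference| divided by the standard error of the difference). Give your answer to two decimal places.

r_full = 2·0.814 / (1 + 0.814) ≃ 0.89746
The standard error of measurement is 6.40000*√(1 − 0.89746) ≃ 6.40000*0.32021 ≃ 2.04936.
SE_diff = SEM * √2 ≃ 2.04936 * 1.41421 ≃ 2.89823
z = 15 / 2.89823 ≃ 5.17557

5.18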